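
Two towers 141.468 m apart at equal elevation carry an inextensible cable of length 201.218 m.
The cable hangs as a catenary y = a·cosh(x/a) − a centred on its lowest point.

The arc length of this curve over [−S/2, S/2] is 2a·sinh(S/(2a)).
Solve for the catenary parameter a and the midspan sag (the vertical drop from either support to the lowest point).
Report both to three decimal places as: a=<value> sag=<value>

seed: a₀ = √(S³/(24(L−S))) = √(141.468³/(24·59.750)) = 44.433727
iter 1: u=1.591899  f(a)=+8.044e+00  f'(a)=-3.436e+00  a ← 44.433727 − (+8.044e+00/-3.436e+00) = 46.775099
iter 2: u=1.512215  f(a)=+6.795e-01  f'(a)=-2.878e+00  a ← 46.775099 − (+6.795e-01/-2.878e+00) = 47.011254
iter 3: u=1.504618  f(a)=+5.838e-03  f'(a)=-2.828e+00  a ← 47.011254 − (+5.838e-03/-2.828e+00) = 47.013319
iter 4: u=1.504552  f(a)=+4.391e-07  f'(a)=-2.828e+00  a ← 47.013319 − (+4.391e-07/-2.828e+00) = 47.013319
iter 5: u=1.504552  f(a)=+0.000e+00  f'(a)=-2.828e+00  a ← 47.013319 − (+0.000e+00/-2.828e+00) = 47.013319
converged: |Δa| < 1e-12 after 5 iterations
sag = a·(cosh(S/(2a)) − 1) = 47.013319·(cosh(1.504552) − 1) = 64.038124
T_max/T_min = cosh(S/(2a)) = 2.362127

a=47.013 sag=64.038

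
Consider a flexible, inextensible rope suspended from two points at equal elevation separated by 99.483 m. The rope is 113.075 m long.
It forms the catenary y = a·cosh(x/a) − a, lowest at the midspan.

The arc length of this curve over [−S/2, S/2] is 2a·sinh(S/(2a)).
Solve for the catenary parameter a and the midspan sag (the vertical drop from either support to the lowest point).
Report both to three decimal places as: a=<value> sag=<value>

a=56.031 sag=23.568

seed: a₀ = √(S³/(24(L−S))) = √(99.483³/(24·13.592)) = 54.938400
iter 1: u=0.905405  f(a)=+5.681e-01  f'(a)=-5.366e-01  a ← 54.938400 − (+5.681e-01/-5.366e-01) = 55.997160
iter 2: u=0.888286  f(a)=+1.684e-02  f'(a)=-5.052e-01  a ← 55.997160 − (+1.684e-02/-5.052e-01) = 56.030490
iter 3: u=0.887758  f(a)=+1.579e-05  f'(a)=-5.042e-01  a ← 56.030490 − (+1.579e-05/-5.042e-01) = 56.030522
iter 4: u=0.887757  f(a)=+1.393e-11  f'(a)=-5.042e-01  a ← 56.030522 − (+1.393e-11/-5.042e-01) = 56.030522
converged: |Δa| < 1e-12 after 4 iterations
sag = a·(cosh(S/(2a)) − 1) = 56.030522·(cosh(0.887757) − 1) = 23.567897
T_max/T_min = cosh(S/(2a)) = 1.420626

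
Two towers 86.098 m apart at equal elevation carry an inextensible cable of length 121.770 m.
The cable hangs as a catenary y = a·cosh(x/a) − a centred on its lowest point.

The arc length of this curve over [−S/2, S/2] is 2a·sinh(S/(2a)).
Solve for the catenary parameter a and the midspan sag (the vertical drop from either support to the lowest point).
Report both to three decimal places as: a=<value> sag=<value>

seed: a₀ = √(S³/(24(L−S))) = √(86.098³/(24·35.672)) = 27.303621
iter 1: u=1.576677  f(a)=+4.706e+00  f'(a)=-3.323e+00  a ← 27.303621 − (+4.706e+00/-3.323e+00) = 28.719703
iter 2: u=1.498936  f(a)=+3.909e-01  f'(a)=-2.792e+00  a ← 28.719703 − (+3.909e-01/-2.792e+00) = 28.859703
iter 3: u=1.491665  f(a)=+3.237e-03  f'(a)=-2.746e+00  a ← 28.859703 − (+3.237e-03/-2.746e+00) = 28.860882
iter 4: u=1.491604  f(a)=+2.260e-07  f'(a)=-2.745e+00  a ← 28.860882 − (+2.260e-07/-2.745e+00) = 28.860882
iter 5: u=1.491604  f(a)=+0.000e+00  f'(a)=-2.745e+00  a ← 28.860882 − (+0.000e+00/-2.745e+00) = 28.860882
converged: |Δa| < 1e-12 after 5 iterations
sag = a·(cosh(S/(2a)) − 1) = 28.860882·(cosh(1.491604) − 1) = 38.518149
T_max/T_min = cosh(S/(2a)) = 2.334614

a=28.861 sag=38.518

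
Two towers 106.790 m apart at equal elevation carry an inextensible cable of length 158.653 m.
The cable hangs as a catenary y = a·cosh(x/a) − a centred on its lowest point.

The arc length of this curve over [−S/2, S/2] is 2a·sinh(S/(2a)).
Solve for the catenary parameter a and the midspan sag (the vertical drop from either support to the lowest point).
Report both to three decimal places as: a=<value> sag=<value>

a=33.344 sag=52.706

seed: a₀ = √(S³/(24(L−S))) = √(106.790³/(24·51.863)) = 31.279618
iter 1: u=1.707022  f(a)=+8.102e+00  f'(a)=-4.389e+00  a ← 31.279618 − (+8.102e+00/-4.389e+00) = 33.125853
iter 2: u=1.611883  f(a)=+7.728e-01  f'(a)=-3.588e+00  a ← 33.125853 − (+7.728e-01/-3.588e+00) = 33.341224
iter 3: u=1.601471  f(a)=+8.665e-03  f'(a)=-3.508e+00  a ← 33.341224 − (+8.665e-03/-3.508e+00) = 33.343694
iter 4: u=1.601352  f(a)=+1.117e-06  f'(a)=-3.507e+00  a ← 33.343694 − (+1.117e-06/-3.507e+00) = 33.343694
iter 5: u=1.601352  f(a)=+2.842e-14  f'(a)=-3.507e+00  a ← 33.343694 − (+2.842e-14/-3.507e+00) = 33.343694
converged: |Δa| < 1e-12 after 5 iterations
sag = a·(cosh(S/(2a)) − 1) = 33.343694·(cosh(1.601352) − 1) = 52.705684
T_max/T_min = cosh(S/(2a)) = 2.580679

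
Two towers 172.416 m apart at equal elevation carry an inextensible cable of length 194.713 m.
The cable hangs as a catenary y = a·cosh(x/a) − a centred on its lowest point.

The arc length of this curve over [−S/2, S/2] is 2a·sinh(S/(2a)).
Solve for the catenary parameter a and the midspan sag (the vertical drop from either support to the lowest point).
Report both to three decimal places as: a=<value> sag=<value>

a=99.712 sag=39.647

seed: a₀ = √(S³/(24(L−S))) = √(172.416³/(24·22.297)) = 97.867278
iter 1: u=0.880866  f(a)=+8.812e-01  f'(a)=-4.920e-01  a ← 97.867278 − (+8.812e-01/-4.920e-01) = 99.658298
iter 2: u=0.865036  f(a)=+2.477e-02  f'(a)=-4.647e-01  a ← 99.658298 − (+2.477e-02/-4.647e-01) = 99.711605
iter 3: u=0.864573  f(a)=+2.083e-05  f'(a)=-4.639e-01  a ← 99.711605 − (+2.083e-05/-4.639e-01) = 99.711650
iter 4: u=0.864573  f(a)=+1.469e-11  f'(a)=-4.639e-01  a ← 99.711650 − (+1.469e-11/-4.639e-01) = 99.711650
converged: |Δa| < 1e-12 after 4 iterations
sag = a·(cosh(S/(2a)) − 1) = 99.711650·(cosh(0.864573) − 1) = 39.646526
T_max/T_min = cosh(S/(2a)) = 1.397612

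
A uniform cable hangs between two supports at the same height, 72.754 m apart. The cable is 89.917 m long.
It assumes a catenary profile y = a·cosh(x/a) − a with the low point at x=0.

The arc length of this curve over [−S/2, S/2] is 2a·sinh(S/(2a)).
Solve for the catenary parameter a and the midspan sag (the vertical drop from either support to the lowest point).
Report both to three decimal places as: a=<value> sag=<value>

a=31.604 sag=23.351

seed: a₀ = √(S³/(24(L−S))) = √(72.754³/(24·17.163)) = 30.576171
iter 1: u=1.189717  f(a)=+1.256e+00  f'(a)=-1.290e+00  a ← 30.576171 − (+1.256e+00/-1.290e+00) = 31.550284
iter 2: u=1.152985  f(a)=+6.254e-02  f'(a)=-1.164e+00  a ← 31.550284 − (+6.254e-02/-1.164e+00) = 31.603999
iter 3: u=1.151025  f(a)=+1.729e-04  f'(a)=-1.158e+00  a ← 31.603999 − (+1.729e-04/-1.158e+00) = 31.604149
iter 4: u=1.151020  f(a)=+1.330e-09  f'(a)=-1.158e+00  a ← 31.604149 − (+1.330e-09/-1.158e+00) = 31.604149
iter 5: u=1.151020  f(a)=+1.421e-14  f'(a)=-1.158e+00  a ← 31.604149 − (+1.421e-14/-1.158e+00) = 31.604149
converged: |Δa| < 1e-12 after 5 iterations
sag = a·(cosh(S/(2a)) − 1) = 31.604149·(cosh(1.151020) − 1) = 23.351187
T_max/T_min = cosh(S/(2a)) = 1.738865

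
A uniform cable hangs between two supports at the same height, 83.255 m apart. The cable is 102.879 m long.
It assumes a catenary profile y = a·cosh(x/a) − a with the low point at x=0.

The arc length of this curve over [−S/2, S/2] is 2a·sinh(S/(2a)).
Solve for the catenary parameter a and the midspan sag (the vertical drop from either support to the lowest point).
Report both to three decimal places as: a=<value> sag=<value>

a=36.180 sag=26.709

seed: a₀ = √(S³/(24(L−S))) = √(83.255³/(24·19.624)) = 35.003873
iter 1: u=1.189226  f(a)=+1.435e+00  f'(a)=-1.288e+00  a ← 35.003873 − (+1.435e+00/-1.288e+00) = 36.118219
iter 2: u=1.152535  f(a)=+7.139e-02  f'(a)=-1.163e+00  a ← 36.118219 − (+7.139e-02/-1.163e+00) = 36.179615
iter 3: u=1.150579  f(a)=+1.971e-04  f'(a)=-1.156e+00  a ← 36.179615 − (+1.971e-04/-1.156e+00) = 36.179785
iter 4: u=1.150573  f(a)=+1.511e-09  f'(a)=-1.156e+00  a ← 36.179785 − (+1.511e-09/-1.156e+00) = 36.179785
iter 5: u=1.150573  f(a)=-1.421e-14  f'(a)=-1.156e+00  a ← 36.179785 − (-1.421e-14/-1.156e+00) = 36.179785
converged: |Δa| < 1e-12 after 5 iterations
sag = a·(cosh(S/(2a)) − 1) = 36.179785·(cosh(1.150573) − 1) = 26.708998
T_max/T_min = cosh(S/(2a)) = 1.738230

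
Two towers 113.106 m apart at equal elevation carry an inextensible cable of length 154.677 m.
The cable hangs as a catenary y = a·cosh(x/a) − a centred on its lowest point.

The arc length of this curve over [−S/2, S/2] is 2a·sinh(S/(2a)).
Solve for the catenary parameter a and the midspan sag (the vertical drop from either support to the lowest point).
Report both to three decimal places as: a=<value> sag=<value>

seed: a₀ = √(S³/(24(L−S))) = √(113.106³/(24·41.571)) = 38.082689
iter 1: u=1.485005  f(a)=+4.832e+00  f'(a)=-2.704e+00  a ← 38.082689 − (+4.832e+00/-2.704e+00) = 39.869534
iter 2: u=1.418452  f(a)=+3.609e-01  f'(a)=-2.314e+00  a ← 39.869534 − (+3.609e-01/-2.314e+00) = 40.025491
iter 3: u=1.412925  f(a)=+2.372e-03  f'(a)=-2.284e+00  a ← 40.025491 − (+2.372e-03/-2.284e+00) = 40.026530
iter 4: u=1.412888  f(a)=+1.040e-07  f'(a)=-2.283e+00  a ← 40.026530 − (+1.040e-07/-2.283e+00) = 40.026530
iter 5: u=1.412888  f(a)=-2.842e-14  f'(a)=-2.283e+00  a ← 40.026530 − (-2.842e-14/-2.283e+00) = 40.026530
converged: |Δa| < 1e-12 after 5 iterations
sag = a·(cosh(S/(2a)) − 1) = 40.026530·(cosh(1.412888) − 1) = 47.055998
T_max/T_min = cosh(S/(2a)) = 2.175620

a=40.027 sag=47.056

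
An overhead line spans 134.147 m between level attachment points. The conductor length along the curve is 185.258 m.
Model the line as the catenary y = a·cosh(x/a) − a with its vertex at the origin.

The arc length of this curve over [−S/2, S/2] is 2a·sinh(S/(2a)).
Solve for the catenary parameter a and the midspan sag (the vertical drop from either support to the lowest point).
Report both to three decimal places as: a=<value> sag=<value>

seed: a₀ = √(S³/(24(L−S))) = √(134.147³/(24·51.111)) = 44.361747
iter 1: u=1.511967  f(a)=+6.170e+00  f'(a)=-2.876e+00  a ← 44.361747 − (+6.170e+00/-2.876e+00) = 46.507278
iter 2: u=1.442215  f(a)=+4.759e-01  f'(a)=-2.448e+00  a ← 46.507278 − (+4.759e-01/-2.448e+00) = 46.701681
iter 3: u=1.436212  f(a)=+3.354e-03  f'(a)=-2.414e+00  a ← 46.701681 − (+3.354e-03/-2.414e+00) = 46.703070
iter 4: u=1.436169  f(a)=+1.691e-07  f'(a)=-2.413e+00  a ← 46.703070 − (+1.691e-07/-2.413e+00) = 46.703070
iter 5: u=1.436169  f(a)=+0.000e+00  f'(a)=-2.413e+00  a ← 46.703070 − (+0.000e+00/-2.413e+00) = 46.703070
converged: |Δa| < 1e-12 after 5 iterations
sag = a·(cosh(S/(2a)) − 1) = 46.703070·(cosh(1.436169) − 1) = 57.033656
T_max/T_min = cosh(S/(2a)) = 2.221197

a=46.703 sag=57.034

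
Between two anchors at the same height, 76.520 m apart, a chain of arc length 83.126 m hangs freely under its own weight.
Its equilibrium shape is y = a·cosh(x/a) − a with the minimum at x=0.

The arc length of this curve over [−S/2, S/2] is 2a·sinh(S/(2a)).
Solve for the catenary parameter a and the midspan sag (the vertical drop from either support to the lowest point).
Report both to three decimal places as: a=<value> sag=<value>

seed: a₀ = √(S³/(24(L−S))) = √(76.520³/(24·6.606)) = 53.160314
iter 1: u=0.719710  f(a)=+1.732e-01  f'(a)=-2.616e-01  a ← 53.160314 − (+1.732e-01/-2.616e-01) = 53.822336
iter 2: u=0.710857  f(a)=+3.289e-03  f'(a)=-2.518e-01  a ← 53.822336 − (+3.289e-03/-2.518e-01) = 53.835397
iter 3: u=0.710685  f(a)=+1.237e-06  f'(a)=-2.516e-01  a ← 53.835397 − (+1.237e-06/-2.516e-01) = 53.835402
iter 4: u=0.710685  f(a)=+1.847e-13  f'(a)=-2.516e-01  a ← 53.835402 − (+1.847e-13/-2.516e-01) = 53.835402
converged: |Δa| < 1e-12 after 4 iterations
sag = a·(cosh(S/(2a)) − 1) = 53.835402·(cosh(0.710685) − 1) = 14.177343
T_max/T_min = cosh(S/(2a)) = 1.263346

a=53.835 sag=14.177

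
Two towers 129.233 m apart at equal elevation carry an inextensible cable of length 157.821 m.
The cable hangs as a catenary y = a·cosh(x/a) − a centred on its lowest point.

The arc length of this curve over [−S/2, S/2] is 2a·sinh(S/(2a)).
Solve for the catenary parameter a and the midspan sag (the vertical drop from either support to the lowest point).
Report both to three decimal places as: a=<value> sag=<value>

seed: a₀ = √(S³/(24(L−S))) = √(129.233³/(24·28.588)) = 56.087054
iter 1: u=1.152075  f(a)=+1.958e+00  f'(a)=-1.161e+00  a ← 56.087054 − (+1.958e+00/-1.161e+00) = 57.773349
iter 2: u=1.118448  f(a)=+9.179e-02  f'(a)=-1.055e+00  a ← 57.773349 − (+9.179e-02/-1.055e+00) = 57.860372
iter 3: u=1.116766  f(a)=+2.236e-04  f'(a)=-1.050e+00  a ← 57.860372 − (+2.236e-04/-1.050e+00) = 57.860585
iter 4: u=1.116762  f(a)=+1.334e-09  f'(a)=-1.050e+00  a ← 57.860585 − (+1.334e-09/-1.050e+00) = 57.860585
iter 5: u=1.116762  f(a)=+0.000e+00  f'(a)=-1.050e+00  a ← 57.860585 − (+0.000e+00/-1.050e+00) = 57.860585
converged: |Δa| < 1e-12 after 5 iterations
sag = a·(cosh(S/(2a)) − 1) = 57.860585·(cosh(1.116762) − 1) = 39.989884
T_max/T_min = cosh(S/(2a)) = 1.691142

a=57.861 sag=39.990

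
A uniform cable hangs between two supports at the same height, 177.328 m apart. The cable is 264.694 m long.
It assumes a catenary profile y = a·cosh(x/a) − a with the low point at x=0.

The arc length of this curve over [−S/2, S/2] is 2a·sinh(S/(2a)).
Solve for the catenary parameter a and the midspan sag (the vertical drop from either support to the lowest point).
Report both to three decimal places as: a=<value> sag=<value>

seed: a₀ = √(S³/(24(L−S))) = √(177.328³/(24·87.366)) = 51.569050
iter 1: u=1.719326  f(a)=+1.386e+01  f'(a)=-4.502e+00  a ← 51.569050 − (+1.386e+01/-4.502e+00) = 54.647971
iter 2: u=1.622457  f(a)=+1.338e+00  f'(a)=-3.671e+00  a ← 54.647971 − (+1.338e+00/-3.671e+00) = 55.012556
iter 3: u=1.611705  f(a)=+1.542e-02  f'(a)=-3.587e+00  a ← 55.012556 − (+1.542e-02/-3.587e+00) = 55.016856
iter 4: u=1.611579  f(a)=+2.100e-06  f'(a)=-3.586e+00  a ← 55.016856 − (+2.100e-06/-3.586e+00) = 55.016857
iter 5: u=1.611579  f(a)=+5.684e-14  f'(a)=-3.586e+00  a ← 55.016857 − (+5.684e-14/-3.586e+00) = 55.016857
converged: |Δa| < 1e-12 after 5 iterations
sag = a·(cosh(S/(2a)) − 1) = 55.016857·(cosh(1.611579) − 1) = 88.309983
T_max/T_min = cosh(S/(2a)) = 2.605144

a=55.017 sag=88.310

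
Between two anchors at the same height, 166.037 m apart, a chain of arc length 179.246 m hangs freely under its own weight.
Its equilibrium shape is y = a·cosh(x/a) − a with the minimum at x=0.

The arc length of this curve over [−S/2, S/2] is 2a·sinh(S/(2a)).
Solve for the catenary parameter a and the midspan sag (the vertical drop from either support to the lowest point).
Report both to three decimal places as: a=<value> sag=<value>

seed: a₀ = √(S³/(24(L−S))) = √(166.037³/(24·13.209)) = 120.161883
iter 1: u=0.690889  f(a)=+3.189e-01  f'(a)=-2.305e-01  a ← 120.161883 − (+3.189e-01/-2.305e-01) = 121.545044
iter 2: u=0.683027  f(a)=+5.589e-03  f'(a)=-2.225e-01  a ← 121.545044 − (+5.589e-03/-2.225e-01) = 121.570163
iter 3: u=0.682885  f(a)=+1.785e-06  f'(a)=-2.224e-01  a ← 121.570163 − (+1.785e-06/-2.224e-01) = 121.570171
iter 4: u=0.682885  f(a)=+1.421e-13  f'(a)=-2.224e-01  a ← 121.570171 − (+1.421e-13/-2.224e-01) = 121.570171
converged: |Δa| < 1e-12 after 4 iterations
sag = a·(cosh(S/(2a)) − 1) = 121.570171·(cosh(0.682885) − 1) = 29.464887
T_max/T_min = cosh(S/(2a)) = 1.242369

a=121.570 sag=29.465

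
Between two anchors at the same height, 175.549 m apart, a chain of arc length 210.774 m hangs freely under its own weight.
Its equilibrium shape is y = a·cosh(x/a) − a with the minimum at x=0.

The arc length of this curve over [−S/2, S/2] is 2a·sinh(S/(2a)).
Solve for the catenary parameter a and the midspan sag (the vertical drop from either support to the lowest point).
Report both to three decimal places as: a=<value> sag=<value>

a=82.300 sag=51.415

seed: a₀ = √(S³/(24(L−S))) = √(175.549³/(24·35.225)) = 79.995659
iter 1: u=1.097241  f(a)=+2.182e+00  f'(a)=-9.914e-01  a ← 79.995659 − (+2.182e+00/-9.914e-01) = 82.196917
iter 2: u=1.067856  f(a)=+9.332e-02  f'(a)=-9.082e-01  a ← 82.196917 − (+9.332e-02/-9.082e-01) = 82.299665
iter 3: u=1.066523  f(a)=+1.875e-04  f'(a)=-9.046e-01  a ← 82.299665 − (+1.875e-04/-9.046e-01) = 82.299872
iter 4: u=1.066520  f(a)=+7.606e-10  f'(a)=-9.046e-01  a ← 82.299872 − (+7.606e-10/-9.046e-01) = 82.299872
iter 5: u=1.066520  f(a)=+2.842e-14  f'(a)=-9.046e-01  a ← 82.299872 − (+2.842e-14/-9.046e-01) = 82.299872
converged: |Δa| < 1e-12 after 5 iterations
sag = a·(cosh(S/(2a)) − 1) = 82.299872·(cosh(1.066520) − 1) = 51.415081
T_max/T_min = cosh(S/(2a)) = 1.624729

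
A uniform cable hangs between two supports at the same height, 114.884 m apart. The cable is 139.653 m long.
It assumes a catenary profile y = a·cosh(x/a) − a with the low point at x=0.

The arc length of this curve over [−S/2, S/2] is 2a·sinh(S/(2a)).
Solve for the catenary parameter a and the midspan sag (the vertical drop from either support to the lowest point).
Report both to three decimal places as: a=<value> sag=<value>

seed: a₀ = √(S³/(24(L−S))) = √(114.884³/(24·24.769)) = 50.504429
iter 1: u=1.137366  f(a)=+1.652e+00  f'(a)=-1.114e+00  a ← 50.504429 − (+1.652e+00/-1.114e+00) = 51.987971
iter 2: u=1.104909  f(a)=+7.560e-02  f'(a)=-1.014e+00  a ← 51.987971 − (+7.560e-02/-1.014e+00) = 52.062530
iter 3: u=1.103327  f(a)=+1.751e-04  f'(a)=-1.009e+00  a ← 52.062530 − (+1.751e-04/-1.009e+00) = 52.062704
iter 4: u=1.103323  f(a)=+9.435e-10  f'(a)=-1.009e+00  a ← 52.062704 − (+9.435e-10/-1.009e+00) = 52.062704
iter 5: u=1.103323  f(a)=+2.842e-14  f'(a)=-1.009e+00  a ← 52.062704 − (+2.842e-14/-1.009e+00) = 52.062704
converged: |Δa| < 1e-12 after 5 iterations
sag = a·(cosh(S/(2a)) − 1) = 52.062704·(cosh(1.103323) − 1) = 35.036465
T_max/T_min = cosh(S/(2a)) = 1.672967

a=52.063 sag=35.036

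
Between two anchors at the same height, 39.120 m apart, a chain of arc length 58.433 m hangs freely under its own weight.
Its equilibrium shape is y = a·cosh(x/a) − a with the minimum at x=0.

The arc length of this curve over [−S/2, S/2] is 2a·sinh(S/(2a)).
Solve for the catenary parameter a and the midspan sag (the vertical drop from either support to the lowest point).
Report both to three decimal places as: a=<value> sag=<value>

a=12.126 sag=19.507

seed: a₀ = √(S³/(24(L−S))) = √(39.120³/(24·19.313)) = 11.364957
iter 1: u=1.721080  f(a)=+3.071e+00  f'(a)=-4.518e+00  a ← 11.364957 − (+3.071e+00/-4.518e+00) = 12.044604
iter 2: u=1.623964  f(a)=+2.970e-01  f'(a)=-3.683e+00  a ← 12.044604 − (+2.970e-01/-3.683e+00) = 12.125254
iter 3: u=1.613162  f(a)=+3.436e-03  f'(a)=-3.598e+00  a ← 12.125254 − (+3.436e-03/-3.598e+00) = 12.126209
iter 4: u=1.613035  f(a)=+4.715e-07  f'(a)=-3.597e+00  a ← 12.126209 − (+4.715e-07/-3.597e+00) = 12.126209
iter 5: u=1.613035  f(a)=+2.132e-14  f'(a)=-3.597e+00  a ← 12.126209 − (+2.132e-14/-3.597e+00) = 12.126209
converged: |Δa| < 1e-12 after 5 iterations
sag = a·(cosh(S/(2a)) − 1) = 12.126209·(cosh(1.613035) − 1) = 19.506824
T_max/T_min = cosh(S/(2a)) = 2.608650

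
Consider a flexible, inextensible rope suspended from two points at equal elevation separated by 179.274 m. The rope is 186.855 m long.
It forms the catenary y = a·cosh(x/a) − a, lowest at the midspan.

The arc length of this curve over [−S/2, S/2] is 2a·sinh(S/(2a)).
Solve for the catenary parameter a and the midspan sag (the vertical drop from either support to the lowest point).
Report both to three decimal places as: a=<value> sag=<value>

a=179.072 sag=22.907

seed: a₀ = √(S³/(24(L−S))) = √(179.274³/(24·7.581)) = 177.953729
iter 1: u=0.503710  f(a)=+9.676e-02  f'(a)=-8.738e-02  a ← 177.953729 − (+9.676e-02/-8.738e-02) = 179.060998
iter 2: u=0.500595  f(a)=+9.105e-04  f'(a)=-8.575e-02  a ← 179.060998 − (+9.105e-04/-8.575e-02) = 179.071617
iter 3: u=0.500565  f(a)=+8.233e-08  f'(a)=-8.573e-02  a ← 179.071617 − (+8.233e-08/-8.573e-02) = 179.071618
iter 4: u=0.500565  f(a)=+2.842e-14  f'(a)=-8.573e-02  a ← 179.071618 − (+2.842e-14/-8.573e-02) = 179.071618
converged: |Δa| < 1e-12 after 4 iterations
sag = a·(cosh(S/(2a)) − 1) = 179.071618·(cosh(0.500565) − 1) = 22.906951
T_max/T_min = cosh(S/(2a)) = 1.127921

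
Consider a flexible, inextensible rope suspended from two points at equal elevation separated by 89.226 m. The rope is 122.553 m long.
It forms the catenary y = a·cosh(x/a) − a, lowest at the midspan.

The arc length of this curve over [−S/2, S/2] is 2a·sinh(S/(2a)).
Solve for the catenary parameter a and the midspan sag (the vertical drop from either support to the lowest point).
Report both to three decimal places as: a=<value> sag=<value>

seed: a₀ = √(S³/(24(L−S))) = √(89.226³/(24·33.327)) = 29.801176
iter 1: u=1.497021  f(a)=+3.940e+00  f'(a)=-2.780e+00  a ← 29.801176 − (+3.940e+00/-2.780e+00) = 31.218601
iter 2: u=1.429052  f(a)=+2.985e-01  f'(a)=-2.373e+00  a ← 31.218601 − (+2.985e-01/-2.373e+00) = 31.344406
iter 3: u=1.423316  f(a)=+2.025e-03  f'(a)=-2.341e+00  a ← 31.344406 − (+2.025e-03/-2.341e+00) = 31.345271
iter 4: u=1.423277  f(a)=+9.451e-08  f'(a)=-2.341e+00  a ← 31.345271 − (+9.451e-08/-2.341e+00) = 31.345271
iter 5: u=1.423277  f(a)=-1.421e-14  f'(a)=-2.341e+00  a ← 31.345271 − (-1.421e-14/-2.341e+00) = 31.345271
converged: |Δa| < 1e-12 after 5 iterations
sag = a·(cosh(S/(2a)) − 1) = 31.345271·(cosh(1.423277) − 1) = 37.483033
T_max/T_min = cosh(S/(2a)) = 2.195811

a=31.345 sag=37.483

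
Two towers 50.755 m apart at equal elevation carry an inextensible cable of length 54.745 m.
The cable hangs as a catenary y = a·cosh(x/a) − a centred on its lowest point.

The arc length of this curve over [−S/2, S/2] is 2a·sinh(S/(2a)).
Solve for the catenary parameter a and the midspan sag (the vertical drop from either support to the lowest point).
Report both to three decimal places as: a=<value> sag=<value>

seed: a₀ = √(S³/(24(L−S))) = √(50.755³/(24·3.990)) = 36.950999
iter 1: u=0.686788  f(a)=+9.516e-02  f'(a)=-2.263e-01  a ← 36.950999 − (+9.516e-02/-2.263e-01) = 37.371478
iter 2: u=0.679061  f(a)=+1.649e-03  f'(a)=-2.185e-01  a ← 37.371478 − (+1.649e-03/-2.185e-01) = 37.379022
iter 3: u=0.678924  f(a)=+5.143e-07  f'(a)=-2.184e-01  a ← 37.379022 − (+5.143e-07/-2.184e-01) = 37.379025
iter 4: u=0.678924  f(a)=+4.263e-14  f'(a)=-2.184e-01  a ← 37.379025 − (+4.263e-14/-2.184e-01) = 37.379025
converged: |Δa| < 1e-12 after 4 iterations
sag = a·(cosh(S/(2a)) − 1) = 37.379025·(cosh(0.678924) − 1) = 8.950720
T_max/T_min = cosh(S/(2a)) = 1.239458

a=37.379 sag=8.951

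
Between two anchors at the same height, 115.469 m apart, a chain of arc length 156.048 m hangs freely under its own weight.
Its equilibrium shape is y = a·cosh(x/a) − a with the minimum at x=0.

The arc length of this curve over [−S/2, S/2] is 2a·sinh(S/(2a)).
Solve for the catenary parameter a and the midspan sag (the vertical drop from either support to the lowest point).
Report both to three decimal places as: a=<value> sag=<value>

a=41.706 sag=46.765

seed: a₀ = √(S³/(24(L−S))) = √(115.469³/(24·40.579)) = 39.759583
iter 1: u=1.452090  f(a)=+4.499e+00  f'(a)=-2.505e+00  a ← 39.759583 − (+4.499e+00/-2.505e+00) = 41.555500
iter 2: u=1.389335  f(a)=+3.228e-01  f'(a)=-2.158e+00  a ← 41.555500 − (+3.228e-01/-2.158e+00) = 41.705116
iter 3: u=1.384351  f(a)=+1.946e-03  f'(a)=-2.132e+00  a ← 41.705116 − (+1.946e-03/-2.132e+00) = 41.706028
iter 4: u=1.384320  f(a)=+7.162e-08  f'(a)=-2.132e+00  a ← 41.706028 − (+7.162e-08/-2.132e+00) = 41.706028
iter 5: u=1.384320  f(a)=+0.000e+00  f'(a)=-2.132e+00  a ← 41.706028 − (+0.000e+00/-2.132e+00) = 41.706028
converged: |Δa| < 1e-12 after 5 iterations
sag = a·(cosh(S/(2a)) − 1) = 41.706028·(cosh(1.384320) − 1) = 46.765082
T_max/T_min = cosh(S/(2a)) = 2.121303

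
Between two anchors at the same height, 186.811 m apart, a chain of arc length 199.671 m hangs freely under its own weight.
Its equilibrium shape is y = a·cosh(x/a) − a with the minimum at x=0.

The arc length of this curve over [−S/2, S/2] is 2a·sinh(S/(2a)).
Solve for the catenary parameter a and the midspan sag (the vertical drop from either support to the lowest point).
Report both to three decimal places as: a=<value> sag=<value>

seed: a₀ = √(S³/(24(L−S))) = √(186.811³/(24·12.860)) = 145.337459
iter 1: u=0.642680  f(a)=+2.682e-01  f'(a)=-1.844e-01  a ← 145.337459 − (+2.682e-01/-1.844e-01) = 146.792075
iter 2: u=0.636312  f(a)=+4.080e-03  f'(a)=-1.788e-01  a ← 146.792075 − (+4.080e-03/-1.788e-01) = 146.814891
iter 3: u=0.636213  f(a)=+9.764e-07  f'(a)=-1.787e-01  a ← 146.814891 − (+9.764e-07/-1.787e-01) = 146.814897
iter 4: u=0.636213  f(a)=+5.684e-14  f'(a)=-1.787e-01  a ← 146.814897 − (+5.684e-14/-1.787e-01) = 146.814897
converged: |Δa| < 1e-12 after 4 iterations
sag = a·(cosh(S/(2a)) − 1) = 146.814897·(cosh(0.636213) − 1) = 30.728734
T_max/T_min = cosh(S/(2a)) = 1.209303

a=146.815 sag=30.729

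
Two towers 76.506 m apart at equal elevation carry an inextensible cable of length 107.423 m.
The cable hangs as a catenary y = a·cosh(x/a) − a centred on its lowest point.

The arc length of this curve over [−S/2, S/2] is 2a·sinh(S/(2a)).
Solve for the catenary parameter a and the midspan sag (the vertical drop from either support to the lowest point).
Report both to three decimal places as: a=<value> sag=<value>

seed: a₀ = √(S³/(24(L−S))) = √(76.506³/(24·30.917)) = 24.566255
iter 1: u=1.557136  f(a)=+3.972e+00  f'(a)=-3.183e+00  a ← 24.566255 − (+3.972e+00/-3.183e+00) = 25.814289
iter 2: u=1.481854  f(a)=+3.228e-01  f'(a)=-2.685e+00  a ← 25.814289 − (+3.228e-01/-2.685e+00) = 25.934513
iter 3: u=1.474984  f(a)=+2.548e-03  f'(a)=-2.642e+00  a ← 25.934513 − (+2.548e-03/-2.642e+00) = 25.935478
iter 4: u=1.474929  f(a)=+1.615e-07  f'(a)=-2.642e+00  a ← 25.935478 − (+1.615e-07/-2.642e+00) = 25.935478
iter 5: u=1.474929  f(a)=+0.000e+00  f'(a)=-2.642e+00  a ← 25.935478 − (+0.000e+00/-2.642e+00) = 25.935478
converged: |Δa| < 1e-12 after 5 iterations
sag = a·(cosh(S/(2a)) − 1) = 25.935478·(cosh(1.474929) − 1) = 33.709927
T_max/T_min = cosh(S/(2a)) = 2.299761

a=25.935 sag=33.710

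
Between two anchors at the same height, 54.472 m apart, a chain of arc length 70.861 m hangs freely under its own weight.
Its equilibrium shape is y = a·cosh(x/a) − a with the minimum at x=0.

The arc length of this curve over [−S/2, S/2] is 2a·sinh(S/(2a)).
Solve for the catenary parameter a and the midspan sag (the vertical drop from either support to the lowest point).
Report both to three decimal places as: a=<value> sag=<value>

seed: a₀ = √(S³/(24(L−S))) = √(54.472³/(24·16.389)) = 20.271138
iter 1: u=1.343585  f(a)=+1.544e+00  f'(a)=-1.928e+00  a ← 20.271138 − (+1.544e+00/-1.928e+00) = 21.072081
iter 2: u=1.292516  f(a)=+9.626e-02  f'(a)=-1.695e+00  a ← 21.072081 − (+9.626e-02/-1.695e+00) = 21.128876
iter 3: u=1.289042  f(a)=+4.288e-04  f'(a)=-1.680e+00  a ← 21.128876 − (+4.288e-04/-1.680e+00) = 21.129131
iter 4: u=1.289026  f(a)=+8.595e-09  f'(a)=-1.680e+00  a ← 21.129131 − (+8.595e-09/-1.680e+00) = 21.129131
iter 5: u=1.289026  f(a)=+0.000e+00  f'(a)=-1.680e+00  a ← 21.129131 − (+0.000e+00/-1.680e+00) = 21.129131
converged: |Δa| < 1e-12 after 5 iterations
sag = a·(cosh(S/(2a)) − 1) = 21.129131·(cosh(1.289026) − 1) = 20.123269
T_max/T_min = cosh(S/(2a)) = 1.952395

a=21.129 sag=20.123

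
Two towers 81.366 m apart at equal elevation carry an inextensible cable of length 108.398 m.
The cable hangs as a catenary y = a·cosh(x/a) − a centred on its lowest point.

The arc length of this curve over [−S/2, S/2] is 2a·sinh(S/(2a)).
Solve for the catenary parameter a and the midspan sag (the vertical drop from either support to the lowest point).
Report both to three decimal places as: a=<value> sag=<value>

a=30.154 sag=31.869

seed: a₀ = √(S³/(24(L−S))) = √(81.366³/(24·27.032)) = 28.815074
iter 1: u=1.411865  f(a)=+2.826e+00  f'(a)=-2.278e+00  a ← 28.815074 − (+2.826e+00/-2.278e+00) = 30.055575
iter 2: u=1.353592  f(a)=+1.927e-01  f'(a)=-1.977e+00  a ← 30.055575 − (+1.927e-01/-1.977e+00) = 30.153064
iter 3: u=1.349216  f(a)=+1.042e-03  f'(a)=-1.956e+00  a ← 30.153064 − (+1.042e-03/-1.956e+00) = 30.153596
iter 4: u=1.349192  f(a)=+3.078e-08  f'(a)=-1.955e+00  a ← 30.153596 − (+3.078e-08/-1.955e+00) = 30.153596
iter 5: u=1.349192  f(a)=-1.421e-14  f'(a)=-1.955e+00  a ← 30.153596 − (-1.421e-14/-1.955e+00) = 30.153596
converged: |Δa| < 1e-12 after 5 iterations
sag = a·(cosh(S/(2a)) − 1) = 30.153596·(cosh(1.349192) − 1) = 31.868746
T_max/T_min = cosh(S/(2a)) = 2.056880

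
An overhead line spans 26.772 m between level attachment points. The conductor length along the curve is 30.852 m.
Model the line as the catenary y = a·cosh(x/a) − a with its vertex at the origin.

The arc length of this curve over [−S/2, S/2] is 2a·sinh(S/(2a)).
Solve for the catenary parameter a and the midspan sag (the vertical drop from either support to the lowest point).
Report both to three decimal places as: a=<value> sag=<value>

a=14.308 sag=6.732

seed: a₀ = √(S³/(24(L−S))) = √(26.772³/(24·4.080)) = 13.998630
iter 1: u=0.956236  f(a)=+1.906e-01  f'(a)=-6.380e-01  a ← 13.998630 − (+1.906e-01/-6.380e-01) = 14.297458
iter 2: u=0.936250  f(a)=+6.276e-03  f'(a)=-5.966e-01  a ← 14.297458 − (+6.276e-03/-5.966e-01) = 14.307977
iter 3: u=0.935562  f(a)=+7.313e-06  f'(a)=-5.952e-01  a ← 14.307977 − (+7.313e-06/-5.952e-01) = 14.307989
iter 4: u=0.935561  f(a)=+9.958e-12  f'(a)=-5.952e-01  a ← 14.307989 − (+9.958e-12/-5.952e-01) = 14.307989
iter 5: u=0.935561  f(a)=+3.553e-15  f'(a)=-5.952e-01  a ← 14.307989 − (+3.553e-15/-5.952e-01) = 14.307989
converged: |Δa| < 1e-12 after 5 iterations
sag = a·(cosh(S/(2a)) − 1) = 14.307989·(cosh(0.935561) − 1) = 6.731973
T_max/T_min = cosh(S/(2a)) = 1.470505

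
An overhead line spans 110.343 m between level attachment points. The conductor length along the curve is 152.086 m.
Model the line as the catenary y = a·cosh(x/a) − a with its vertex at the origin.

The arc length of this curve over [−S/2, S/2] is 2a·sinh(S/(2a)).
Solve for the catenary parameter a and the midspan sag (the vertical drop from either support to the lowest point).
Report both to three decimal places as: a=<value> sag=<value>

seed: a₀ = √(S³/(24(L−S))) = √(110.343³/(24·41.743)) = 36.620117
iter 1: u=1.506590  f(a)=+5.002e+00  f'(a)=-2.841e+00  a ← 36.620117 − (+5.002e+00/-2.841e+00) = 38.380655
iter 2: u=1.437482  f(a)=+3.833e-01  f'(a)=-2.421e+00  a ← 38.380655 − (+3.833e-01/-2.421e+00) = 38.538996
iter 3: u=1.431576  f(a)=+2.664e-03  f'(a)=-2.387e+00  a ← 38.538996 − (+2.664e-03/-2.387e+00) = 38.540113
iter 4: u=1.431534  f(a)=+1.307e-07  f'(a)=-2.387e+00  a ← 38.540113 − (+1.307e-07/-2.387e+00) = 38.540113
iter 5: u=1.431534  f(a)=-2.842e-14  f'(a)=-2.387e+00  a ← 38.540113 − (-2.842e-14/-2.387e+00) = 38.540113
converged: |Δa| < 1e-12 after 5 iterations
sag = a·(cosh(S/(2a)) − 1) = 38.540113·(cosh(1.431534) − 1) = 46.711739
T_max/T_min = cosh(S/(2a)) = 2.212029

a=38.540 sag=46.712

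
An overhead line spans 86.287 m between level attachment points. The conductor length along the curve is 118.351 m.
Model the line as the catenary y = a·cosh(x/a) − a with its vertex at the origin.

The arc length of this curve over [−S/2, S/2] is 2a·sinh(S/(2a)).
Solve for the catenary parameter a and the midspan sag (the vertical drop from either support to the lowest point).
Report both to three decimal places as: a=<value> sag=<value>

seed: a₀ = √(S³/(24(L−S))) = √(86.287³/(24·32.064)) = 28.893728
iter 1: u=1.493179  f(a)=+3.770e+00  f'(a)=-2.755e+00  a ← 28.893728 − (+3.770e+00/-2.755e+00) = 30.262049
iter 2: u=1.425664  f(a)=+2.844e-01  f'(a)=-2.354e+00  a ← 30.262049 − (+2.844e-01/-2.354e+00) = 30.382848
iter 3: u=1.419995  f(a)=+1.909e-03  f'(a)=-2.323e+00  a ← 30.382848 − (+1.909e-03/-2.323e+00) = 30.383670
iter 4: u=1.419957  f(a)=+8.736e-08  f'(a)=-2.322e+00  a ← 30.383670 − (+8.736e-08/-2.322e+00) = 30.383670
iter 5: u=1.419957  f(a)=+1.421e-14  f'(a)=-2.322e+00  a ← 30.383670 − (+1.421e-14/-2.322e+00) = 30.383670
converged: |Δa| < 1e-12 after 5 iterations
sag = a·(cosh(S/(2a)) − 1) = 30.383670·(cosh(1.419957) − 1) = 36.136306
T_max/T_min = cosh(S/(2a)) = 2.189333

a=30.384 sag=36.136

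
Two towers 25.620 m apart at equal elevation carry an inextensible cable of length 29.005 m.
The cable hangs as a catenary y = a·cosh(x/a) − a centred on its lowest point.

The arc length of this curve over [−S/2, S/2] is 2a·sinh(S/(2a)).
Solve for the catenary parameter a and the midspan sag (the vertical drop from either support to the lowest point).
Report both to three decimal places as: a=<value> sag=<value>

seed: a₀ = √(S³/(24(L−S))) = √(25.620³/(24·3.385)) = 14.387447
iter 1: u=0.890360  f(a)=+1.367e-01  f'(a)=-5.089e-01  a ← 14.387447 − (+1.367e-01/-5.089e-01) = 14.656116
iter 2: u=0.874038  f(a)=+3.924e-03  f'(a)=-4.801e-01  a ← 14.656116 − (+3.924e-03/-4.801e-01) = 14.664289
iter 3: u=0.873551  f(a)=+3.443e-06  f'(a)=-4.792e-01  a ← 14.664289 − (+3.443e-06/-4.792e-01) = 14.664296
iter 4: u=0.873550  f(a)=+2.661e-12  f'(a)=-4.792e-01  a ← 14.664296 − (+2.661e-12/-4.792e-01) = 14.664296
converged: |Δa| < 1e-12 after 4 iterations
sag = a·(cosh(S/(2a)) − 1) = 14.664296·(cosh(0.873550) − 1) = 5.960061
T_max/T_min = cosh(S/(2a)) = 1.406433

a=14.664 sag=5.960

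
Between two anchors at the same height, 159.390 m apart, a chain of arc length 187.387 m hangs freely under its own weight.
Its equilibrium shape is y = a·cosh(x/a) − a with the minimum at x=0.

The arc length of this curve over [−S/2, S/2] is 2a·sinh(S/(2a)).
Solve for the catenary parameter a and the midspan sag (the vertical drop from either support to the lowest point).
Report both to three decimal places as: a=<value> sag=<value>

seed: a₀ = √(S³/(24(L−S))) = √(159.390³/(24·27.997)) = 77.630116
iter 1: u=1.026599  f(a)=+1.513e+00  f'(a)=-8.002e-01  a ← 77.630116 − (+1.513e+00/-8.002e-01) = 79.520675
iter 2: u=1.002192  f(a)=+5.703e-02  f'(a)=-7.409e-01  a ← 79.520675 − (+5.703e-02/-7.409e-01) = 79.597645
iter 3: u=1.001223  f(a)=+8.807e-05  f'(a)=-7.386e-01  a ← 79.597645 − (+8.807e-05/-7.386e-01) = 79.597764
iter 4: u=1.001222  f(a)=+2.108e-10  f'(a)=-7.386e-01  a ← 79.597764 − (+2.108e-10/-7.386e-01) = 79.597764
iter 5: u=1.001222  f(a)=+2.842e-14  f'(a)=-7.386e-01  a ← 79.597764 − (+2.842e-14/-7.386e-01) = 79.597764
converged: |Δa| < 1e-12 after 5 iterations
sag = a·(cosh(S/(2a)) − 1) = 79.597764·(cosh(1.001222) − 1) = 43.342368
T_max/T_min = cosh(S/(2a)) = 1.544517

a=79.598 sag=43.342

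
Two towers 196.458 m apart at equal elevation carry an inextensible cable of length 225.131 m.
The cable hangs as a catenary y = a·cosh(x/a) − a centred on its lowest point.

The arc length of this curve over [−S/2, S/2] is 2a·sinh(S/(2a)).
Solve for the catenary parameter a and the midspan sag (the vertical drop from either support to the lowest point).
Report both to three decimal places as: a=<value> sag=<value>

a=107.194 sag=48.246

seed: a₀ = √(S³/(24(L−S))) = √(196.458³/(24·28.673)) = 104.969321
iter 1: u=0.935788  f(a)=+1.282e+00  f'(a)=-5.957e-01  a ← 104.969321 − (+1.282e+00/-5.957e-01) = 107.121411
iter 2: u=0.916988  f(a)=+4.048e-02  f'(a)=-5.586e-01  a ← 107.121411 − (+4.048e-02/-5.586e-01) = 107.193889
iter 3: u=0.916368  f(a)=+4.330e-05  f'(a)=-5.574e-01  a ← 107.193889 − (+4.330e-05/-5.574e-01) = 107.193967
iter 4: u=0.916367  f(a)=+4.968e-11  f'(a)=-5.574e-01  a ← 107.193967 − (+4.968e-11/-5.574e-01) = 107.193967
converged: |Δa| < 1e-12 after 4 iterations
sag = a·(cosh(S/(2a)) − 1) = 107.193967·(cosh(0.916367) − 1) = 48.245855
T_max/T_min = cosh(S/(2a)) = 1.450080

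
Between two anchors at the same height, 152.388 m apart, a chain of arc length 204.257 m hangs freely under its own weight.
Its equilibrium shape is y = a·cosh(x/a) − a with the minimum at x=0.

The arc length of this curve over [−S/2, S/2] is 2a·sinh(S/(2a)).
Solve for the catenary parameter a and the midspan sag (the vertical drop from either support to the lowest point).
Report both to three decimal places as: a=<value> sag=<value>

seed: a₀ = √(S³/(24(L−S))) = √(152.388³/(24·51.869)) = 53.317109
iter 1: u=1.429072  f(a)=+5.561e+00  f'(a)=-2.373e+00  a ← 53.317109 − (+5.561e+00/-2.373e+00) = 55.660608
iter 2: u=1.368903  f(a)=+3.877e-01  f'(a)=-2.053e+00  a ← 55.660608 − (+3.877e-01/-2.053e+00) = 55.849469
iter 3: u=1.364274  f(a)=+2.196e-03  f'(a)=-2.030e+00  a ← 55.849469 − (+2.196e-03/-2.030e+00) = 55.850552
iter 4: u=1.364248  f(a)=+7.136e-08  f'(a)=-2.029e+00  a ← 55.850552 − (+7.136e-08/-2.029e+00) = 55.850552
iter 5: u=1.364248  f(a)=-2.842e-14  f'(a)=-2.029e+00  a ← 55.850552 − (-2.842e-14/-2.029e+00) = 55.850552
converged: |Δa| < 1e-12 after 5 iterations
sag = a·(cosh(S/(2a)) − 1) = 55.850552·(cosh(1.364248) − 1) = 60.551831
T_max/T_min = cosh(S/(2a)) = 2.084176

a=55.851 sag=60.552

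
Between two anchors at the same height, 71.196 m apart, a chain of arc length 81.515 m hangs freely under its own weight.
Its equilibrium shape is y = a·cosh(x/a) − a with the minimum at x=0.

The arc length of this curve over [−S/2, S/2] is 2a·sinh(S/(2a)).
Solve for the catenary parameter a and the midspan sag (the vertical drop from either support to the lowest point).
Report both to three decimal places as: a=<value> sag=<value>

a=38.977 sag=17.418

seed: a₀ = √(S³/(24(L−S))) = √(71.196³/(24·10.319)) = 38.173235
iter 1: u=0.932538  f(a)=+4.581e-01  f'(a)=-5.891e-01  a ← 38.173235 − (+4.581e-01/-5.891e-01) = 38.950788
iter 2: u=0.913922  f(a)=+1.437e-02  f'(a)=-5.527e-01  a ← 38.950788 − (+1.437e-02/-5.527e-01) = 38.976788
iter 3: u=0.913313  f(a)=+1.516e-05  f'(a)=-5.515e-01  a ← 38.976788 − (+1.516e-05/-5.515e-01) = 38.976816
iter 4: u=0.913312  f(a)=+1.688e-11  f'(a)=-5.515e-01  a ← 38.976816 − (+1.688e-11/-5.515e-01) = 38.976816
converged: |Δa| < 1e-12 after 4 iterations
sag = a·(cosh(S/(2a)) − 1) = 38.976816·(cosh(0.913312) − 1) = 17.417918
T_max/T_min = cosh(S/(2a)) = 1.446879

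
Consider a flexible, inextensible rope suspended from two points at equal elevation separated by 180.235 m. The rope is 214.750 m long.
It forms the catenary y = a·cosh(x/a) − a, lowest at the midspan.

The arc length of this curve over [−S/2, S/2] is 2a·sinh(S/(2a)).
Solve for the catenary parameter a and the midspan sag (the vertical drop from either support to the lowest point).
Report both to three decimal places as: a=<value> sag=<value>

a=86.387 sag=51.425

seed: a₀ = √(S³/(24(L−S))) = √(180.235³/(24·34.515)) = 84.071566
iter 1: u=1.071914  f(a)=+2.038e+00  f'(a)=-9.194e-01  a ← 84.071566 − (+2.038e+00/-9.194e-01) = 86.288276
iter 2: u=1.044377  f(a)=+8.339e-02  f'(a)=-8.455e-01  a ← 86.288276 − (+8.339e-02/-8.455e-01) = 86.386895
iter 3: u=1.043185  f(a)=+1.528e-04  f'(a)=-8.424e-01  a ← 86.386895 − (+1.528e-04/-8.424e-01) = 86.387076
iter 4: u=1.043183  f(a)=+5.151e-10  f'(a)=-8.424e-01  a ← 86.387076 − (+5.151e-10/-8.424e-01) = 86.387076
iter 5: u=1.043183  f(a)=+0.000e+00  f'(a)=-8.424e-01  a ← 86.387076 − (+0.000e+00/-8.424e-01) = 86.387076
converged: |Δa| < 1e-12 after 5 iterations
sag = a·(cosh(S/(2a)) − 1) = 86.387076·(cosh(1.043183) − 1) = 51.424816
T_max/T_min = cosh(S/(2a)) = 1.595284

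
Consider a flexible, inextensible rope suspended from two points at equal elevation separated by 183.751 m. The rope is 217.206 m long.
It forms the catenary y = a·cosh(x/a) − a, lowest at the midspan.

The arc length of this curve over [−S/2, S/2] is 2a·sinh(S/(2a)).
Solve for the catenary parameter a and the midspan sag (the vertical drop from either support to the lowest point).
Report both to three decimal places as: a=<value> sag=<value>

seed: a₀ = √(S³/(24(L−S))) = √(183.751³/(24·33.455)) = 87.903958
iter 1: u=1.045180  f(a)=+1.876e+00  f'(a)=-8.476e-01  a ← 87.903958 − (+1.876e+00/-8.476e-01) = 90.116675
iter 2: u=1.019517  f(a)=+7.315e-02  f'(a)=-7.827e-01  a ← 90.116675 − (+7.315e-02/-7.827e-01) = 90.210140
iter 3: u=1.018461  f(a)=+1.213e-04  f'(a)=-7.801e-01  a ← 90.210140 − (+1.213e-04/-7.801e-01) = 90.210296
iter 4: u=1.018459  f(a)=+3.346e-10  f'(a)=-7.801e-01  a ← 90.210296 − (+3.346e-10/-7.801e-01) = 90.210296
iter 5: u=1.018459  f(a)=-2.842e-14  f'(a)=-7.801e-01  a ← 90.210296 − (-2.842e-14/-7.801e-01) = 90.210296
converged: |Δa| < 1e-12 after 5 iterations
sag = a·(cosh(S/(2a)) − 1) = 90.210296·(cosh(1.018459) − 1) = 50.972242
T_max/T_min = cosh(S/(2a)) = 1.565038

a=90.210 sag=50.972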